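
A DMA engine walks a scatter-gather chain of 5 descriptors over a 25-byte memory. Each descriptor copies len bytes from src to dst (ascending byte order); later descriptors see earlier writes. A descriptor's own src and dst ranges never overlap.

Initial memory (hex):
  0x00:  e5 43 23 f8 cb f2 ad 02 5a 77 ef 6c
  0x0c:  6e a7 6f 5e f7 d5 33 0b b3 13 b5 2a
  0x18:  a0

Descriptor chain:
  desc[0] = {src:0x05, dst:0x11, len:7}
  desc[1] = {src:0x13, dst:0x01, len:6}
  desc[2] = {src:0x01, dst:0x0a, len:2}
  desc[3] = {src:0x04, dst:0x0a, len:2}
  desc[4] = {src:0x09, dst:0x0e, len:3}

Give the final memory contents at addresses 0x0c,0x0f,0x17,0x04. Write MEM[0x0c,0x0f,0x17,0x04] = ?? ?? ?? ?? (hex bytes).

D0: mem[0x11..0x17] <- [f2 ad 02 5a 77 ef 6c]
D1: mem[0x01..0x06] <- [02 5a 77 ef 6c a0]
D2: mem[0x0a..0x0b] <- [02 5a]
D3: mem[0x0a..0x0b] <- [ef 6c]
D4: mem[0x0e..0x10] <- [77 ef 6c]
query mem[0x0c]=0x6e, mem[0x0f]=0xef, mem[0x17]=0x6c, mem[0x04]=0xef

MEM[0x0c,0x0f,0x17,0x04] = 6e ef 6c ef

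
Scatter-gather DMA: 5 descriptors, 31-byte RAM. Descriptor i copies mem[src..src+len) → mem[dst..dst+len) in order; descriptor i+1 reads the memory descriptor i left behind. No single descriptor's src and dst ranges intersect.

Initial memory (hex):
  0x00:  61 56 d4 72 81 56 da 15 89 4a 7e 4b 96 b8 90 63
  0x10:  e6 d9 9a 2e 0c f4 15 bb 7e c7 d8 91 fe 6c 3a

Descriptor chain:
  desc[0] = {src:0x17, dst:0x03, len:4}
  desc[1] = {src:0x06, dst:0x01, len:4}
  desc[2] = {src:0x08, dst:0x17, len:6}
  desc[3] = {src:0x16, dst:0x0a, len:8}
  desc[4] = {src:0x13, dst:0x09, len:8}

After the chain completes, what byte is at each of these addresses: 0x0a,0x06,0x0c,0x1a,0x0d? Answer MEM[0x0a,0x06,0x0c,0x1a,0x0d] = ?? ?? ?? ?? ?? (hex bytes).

D0: mem[0x03..0x06] <- [bb 7e c7 d8]
D1: mem[0x01..0x04] <- [d8 15 89 4a]
D2: mem[0x17..0x1c] <- [89 4a 7e 4b 96 b8]
D3: mem[0x0a..0x11] <- [15 89 4a 7e 4b 96 b8 6c]
D4: mem[0x09..0x10] <- [2e 0c f4 15 89 4a 7e 4b]
query mem[0x0a]=0x0c, mem[0x06]=0xd8, mem[0x0c]=0x15, mem[0x1a]=0x4b, mem[0x0d]=0x89

MEM[0x0a,0x06,0x0c,0x1a,0x0d] = 0c d8 15 4b 89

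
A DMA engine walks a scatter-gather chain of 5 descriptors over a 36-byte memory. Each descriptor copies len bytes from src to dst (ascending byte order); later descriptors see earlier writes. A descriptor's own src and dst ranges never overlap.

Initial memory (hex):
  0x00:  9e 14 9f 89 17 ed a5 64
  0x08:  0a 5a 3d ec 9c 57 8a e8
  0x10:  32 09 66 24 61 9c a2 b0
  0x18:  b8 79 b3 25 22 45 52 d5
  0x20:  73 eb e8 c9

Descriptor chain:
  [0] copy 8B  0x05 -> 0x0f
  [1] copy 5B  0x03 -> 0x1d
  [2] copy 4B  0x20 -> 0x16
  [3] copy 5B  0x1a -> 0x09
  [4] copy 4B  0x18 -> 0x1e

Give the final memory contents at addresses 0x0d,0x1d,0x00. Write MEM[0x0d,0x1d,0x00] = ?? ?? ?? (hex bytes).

MEM[0x0d,0x1d,0x00] = 17 89 9e

[0] 0x05->0x0f len=8 : ed a5 64 0a 5a 3d ec 9c
[1] 0x03->0x1d len=5 : 89 17 ed a5 64
[2] 0x20->0x16 len=4 : a5 64 e8 c9
[3] 0x1a->0x09 len=5 : b3 25 22 89 17
[4] 0x18->0x1e len=4 : e8 c9 b3 25
query mem[0x0d]=0x17, mem[0x1d]=0x89, mem[0x00]=0x9e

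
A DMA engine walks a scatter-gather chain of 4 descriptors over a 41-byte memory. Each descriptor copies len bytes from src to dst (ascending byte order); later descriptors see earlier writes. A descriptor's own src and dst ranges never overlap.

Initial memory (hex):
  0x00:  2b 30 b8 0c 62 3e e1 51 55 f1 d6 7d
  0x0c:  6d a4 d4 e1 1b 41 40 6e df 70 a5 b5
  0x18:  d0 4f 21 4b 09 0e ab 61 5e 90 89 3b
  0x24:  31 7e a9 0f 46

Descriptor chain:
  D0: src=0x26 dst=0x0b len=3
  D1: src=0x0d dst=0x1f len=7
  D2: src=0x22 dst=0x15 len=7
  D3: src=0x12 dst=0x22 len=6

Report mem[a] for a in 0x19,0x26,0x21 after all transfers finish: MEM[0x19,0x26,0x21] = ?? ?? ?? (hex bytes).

[0] 0x26->0x0b len=3 : a9 0f 46
[1] 0x0d->0x1f len=7 : 46 d4 e1 1b 41 40 6e
[2] 0x22->0x15 len=7 : 1b 41 40 6e a9 0f 46
[3] 0x12->0x22 len=6 : 40 6e df 1b 41 40
query mem[0x19]=0xa9, mem[0x26]=0x41, mem[0x21]=0xe1

MEM[0x19,0x26,0x21] = a9 41 e1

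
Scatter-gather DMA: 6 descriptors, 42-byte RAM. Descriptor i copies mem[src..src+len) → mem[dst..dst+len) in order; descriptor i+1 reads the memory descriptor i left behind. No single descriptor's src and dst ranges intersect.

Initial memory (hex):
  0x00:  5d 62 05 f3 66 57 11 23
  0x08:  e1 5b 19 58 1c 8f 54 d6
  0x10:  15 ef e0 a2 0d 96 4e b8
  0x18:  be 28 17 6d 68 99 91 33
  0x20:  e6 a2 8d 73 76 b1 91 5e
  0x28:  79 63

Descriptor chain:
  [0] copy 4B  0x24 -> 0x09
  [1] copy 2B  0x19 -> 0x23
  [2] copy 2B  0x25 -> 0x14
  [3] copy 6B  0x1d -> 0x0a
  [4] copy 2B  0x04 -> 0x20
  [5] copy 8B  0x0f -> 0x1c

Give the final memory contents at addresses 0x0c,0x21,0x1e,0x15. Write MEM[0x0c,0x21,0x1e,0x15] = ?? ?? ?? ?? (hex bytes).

D0: mem[0x09..0x0c] <- [76 b1 91 5e]
D1: mem[0x23..0x24] <- [28 17]
D2: mem[0x14..0x15] <- [b1 91]
D3: mem[0x0a..0x0f] <- [99 91 33 e6 a2 8d]
D4: mem[0x20..0x21] <- [66 57]
D5: mem[0x1c..0x23] <- [8d 15 ef e0 a2 b1 91 4e]
query mem[0x0c]=0x33, mem[0x21]=0xb1, mem[0x1e]=0xef, mem[0x15]=0x91

MEM[0x0c,0x21,0x1e,0x15] = 33 b1 ef 91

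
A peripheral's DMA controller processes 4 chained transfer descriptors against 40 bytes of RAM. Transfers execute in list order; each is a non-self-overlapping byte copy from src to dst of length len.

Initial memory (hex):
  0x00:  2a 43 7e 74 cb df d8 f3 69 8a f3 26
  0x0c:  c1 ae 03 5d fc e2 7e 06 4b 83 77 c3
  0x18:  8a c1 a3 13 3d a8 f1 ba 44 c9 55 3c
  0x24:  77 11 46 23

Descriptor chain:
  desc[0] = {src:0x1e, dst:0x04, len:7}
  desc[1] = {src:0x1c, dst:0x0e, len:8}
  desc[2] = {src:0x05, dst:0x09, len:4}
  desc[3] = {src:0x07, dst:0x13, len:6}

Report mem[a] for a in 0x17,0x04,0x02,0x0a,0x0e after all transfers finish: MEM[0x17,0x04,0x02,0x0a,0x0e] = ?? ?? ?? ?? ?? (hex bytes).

  after D0: wrote 7B at 0x04 = f1ba44c9553c77
  after D1: wrote 8B at 0x0e = 3da8f1ba44c9553c
  after D2: wrote 4B at 0x09 = ba44c955
  after D3: wrote 6B at 0x13 = c955ba44c955
query mem[0x17]=0xc9, mem[0x04]=0xf1, mem[0x02]=0x7e, mem[0x0a]=0x44, mem[0x0e]=0x3d

MEM[0x17,0x04,0x02,0x0a,0x0e] = c9 f1 7e 44 3d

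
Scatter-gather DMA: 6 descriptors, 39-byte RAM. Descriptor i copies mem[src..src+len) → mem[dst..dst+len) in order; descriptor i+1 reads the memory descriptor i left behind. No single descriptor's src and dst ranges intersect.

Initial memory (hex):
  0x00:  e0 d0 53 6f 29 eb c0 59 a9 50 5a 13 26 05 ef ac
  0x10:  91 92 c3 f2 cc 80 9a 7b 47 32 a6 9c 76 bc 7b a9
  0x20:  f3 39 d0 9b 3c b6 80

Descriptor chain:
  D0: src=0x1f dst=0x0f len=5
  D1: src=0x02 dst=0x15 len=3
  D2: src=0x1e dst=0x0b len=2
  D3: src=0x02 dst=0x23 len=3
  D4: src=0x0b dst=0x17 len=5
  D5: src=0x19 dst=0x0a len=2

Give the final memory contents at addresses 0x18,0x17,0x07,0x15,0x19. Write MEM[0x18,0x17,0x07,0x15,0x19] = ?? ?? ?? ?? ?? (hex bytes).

#0 dst[0x0f+5] := {0xa9,0xf3,0x39,0xd0,0x9b}
#1 dst[0x15+3] := {0x53,0x6f,0x29}
#2 dst[0x0b+2] := {0x7b,0xa9}
#3 dst[0x23+3] := {0x53,0x6f,0x29}
#4 dst[0x17+5] := {0x7b,0xa9,0x05,0xef,0xa9}
#5 dst[0x0a+2] := {0x05,0xef}
query mem[0x18]=0xa9, mem[0x17]=0x7b, mem[0x07]=0x59, mem[0x15]=0x53, mem[0x19]=0x05

MEM[0x18,0x17,0x07,0x15,0x19] = a9 7b 59 53 05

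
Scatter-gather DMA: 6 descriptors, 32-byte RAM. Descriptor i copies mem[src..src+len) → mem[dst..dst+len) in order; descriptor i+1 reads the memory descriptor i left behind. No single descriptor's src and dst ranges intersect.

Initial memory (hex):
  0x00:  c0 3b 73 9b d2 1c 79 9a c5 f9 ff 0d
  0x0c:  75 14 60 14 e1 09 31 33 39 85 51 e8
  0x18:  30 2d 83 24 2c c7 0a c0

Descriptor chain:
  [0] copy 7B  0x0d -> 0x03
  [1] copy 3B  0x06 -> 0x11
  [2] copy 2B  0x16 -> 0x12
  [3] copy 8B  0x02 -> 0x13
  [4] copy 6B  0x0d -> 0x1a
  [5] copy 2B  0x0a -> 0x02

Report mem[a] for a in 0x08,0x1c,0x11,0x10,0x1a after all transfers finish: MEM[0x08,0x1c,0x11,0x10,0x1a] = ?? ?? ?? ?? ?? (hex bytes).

#0 dst[0x03+7] := {0x14,0x60,0x14,0xe1,0x09,0x31,0x33}
#1 dst[0x11+3] := {0xe1,0x09,0x31}
#2 dst[0x12+2] := {0x51,0xe8}
#3 dst[0x13+8] := {0x73,0x14,0x60,0x14,0xe1,0x09,0x31,0x33}
#4 dst[0x1a+6] := {0x14,0x60,0x14,0xe1,0xe1,0x51}
#5 dst[0x02+2] := {0xff,0x0d}
query mem[0x08]=0x31, mem[0x1c]=0x14, mem[0x11]=0xe1, mem[0x10]=0xe1, mem[0x1a]=0x14

MEM[0x08,0x1c,0x11,0x10,0x1a] = 31 14 e1 e1 14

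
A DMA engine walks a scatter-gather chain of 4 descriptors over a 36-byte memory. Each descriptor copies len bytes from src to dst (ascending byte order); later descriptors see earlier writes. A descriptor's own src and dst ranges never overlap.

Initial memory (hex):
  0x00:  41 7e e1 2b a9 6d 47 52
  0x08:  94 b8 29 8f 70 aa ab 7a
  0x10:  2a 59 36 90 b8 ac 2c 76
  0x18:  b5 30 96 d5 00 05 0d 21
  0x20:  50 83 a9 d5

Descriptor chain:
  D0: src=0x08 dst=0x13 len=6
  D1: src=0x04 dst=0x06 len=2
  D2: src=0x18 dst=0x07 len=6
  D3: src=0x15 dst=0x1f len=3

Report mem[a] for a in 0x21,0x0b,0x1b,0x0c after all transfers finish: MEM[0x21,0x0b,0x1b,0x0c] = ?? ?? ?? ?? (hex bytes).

MEM[0x21,0x0b,0x1b,0x0c] = 70 00 d5 05

[0] 0x08->0x13 len=6 : 94 b8 29 8f 70 aa
[1] 0x04->0x06 len=2 : a9 6d
[2] 0x18->0x07 len=6 : aa 30 96 d5 00 05
[3] 0x15->0x1f len=3 : 29 8f 70
query mem[0x21]=0x70, mem[0x0b]=0x00, mem[0x1b]=0xd5, mem[0x0c]=0x05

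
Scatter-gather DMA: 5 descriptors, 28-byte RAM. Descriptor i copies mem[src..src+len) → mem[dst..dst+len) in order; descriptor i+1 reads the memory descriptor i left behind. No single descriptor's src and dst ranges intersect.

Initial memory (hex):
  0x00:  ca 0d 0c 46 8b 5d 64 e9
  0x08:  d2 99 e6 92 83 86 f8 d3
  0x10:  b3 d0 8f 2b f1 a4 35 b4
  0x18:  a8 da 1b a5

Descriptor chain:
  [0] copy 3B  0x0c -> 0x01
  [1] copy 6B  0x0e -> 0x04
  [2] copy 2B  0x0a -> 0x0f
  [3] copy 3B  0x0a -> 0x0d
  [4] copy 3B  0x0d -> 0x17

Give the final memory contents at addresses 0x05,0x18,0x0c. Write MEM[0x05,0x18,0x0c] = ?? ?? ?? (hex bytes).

MEM[0x05,0x18,0x0c] = d3 92 83

D0: mem[0x01..0x03] <- [83 86 f8]
D1: mem[0x04..0x09] <- [f8 d3 b3 d0 8f 2b]
D2: mem[0x0f..0x10] <- [e6 92]
D3: mem[0x0d..0x0f] <- [e6 92 83]
D4: mem[0x17..0x19] <- [e6 92 83]
query mem[0x05]=0xd3, mem[0x18]=0x92, mem[0x0c]=0x83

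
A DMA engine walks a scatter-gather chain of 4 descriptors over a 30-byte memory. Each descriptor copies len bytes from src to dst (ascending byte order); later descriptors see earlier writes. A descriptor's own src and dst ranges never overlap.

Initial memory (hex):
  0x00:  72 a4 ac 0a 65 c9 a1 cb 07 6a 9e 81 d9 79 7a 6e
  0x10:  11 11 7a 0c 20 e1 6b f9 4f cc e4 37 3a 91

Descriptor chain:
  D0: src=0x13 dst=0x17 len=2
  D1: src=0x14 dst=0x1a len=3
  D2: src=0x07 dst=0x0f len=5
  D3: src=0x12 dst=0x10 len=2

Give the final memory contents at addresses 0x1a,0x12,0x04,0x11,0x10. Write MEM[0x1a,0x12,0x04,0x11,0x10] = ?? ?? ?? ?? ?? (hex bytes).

D0: mem[0x17..0x18] <- [0c 20]
D1: mem[0x1a..0x1c] <- [20 e1 6b]
D2: mem[0x0f..0x13] <- [cb 07 6a 9e 81]
D3: mem[0x10..0x11] <- [9e 81]
query mem[0x1a]=0x20, mem[0x12]=0x9e, mem[0x04]=0x65, mem[0x11]=0x81, mem[0x10]=0x9e

MEM[0x1a,0x12,0x04,0x11,0x10] = 20 9e 65 81 9e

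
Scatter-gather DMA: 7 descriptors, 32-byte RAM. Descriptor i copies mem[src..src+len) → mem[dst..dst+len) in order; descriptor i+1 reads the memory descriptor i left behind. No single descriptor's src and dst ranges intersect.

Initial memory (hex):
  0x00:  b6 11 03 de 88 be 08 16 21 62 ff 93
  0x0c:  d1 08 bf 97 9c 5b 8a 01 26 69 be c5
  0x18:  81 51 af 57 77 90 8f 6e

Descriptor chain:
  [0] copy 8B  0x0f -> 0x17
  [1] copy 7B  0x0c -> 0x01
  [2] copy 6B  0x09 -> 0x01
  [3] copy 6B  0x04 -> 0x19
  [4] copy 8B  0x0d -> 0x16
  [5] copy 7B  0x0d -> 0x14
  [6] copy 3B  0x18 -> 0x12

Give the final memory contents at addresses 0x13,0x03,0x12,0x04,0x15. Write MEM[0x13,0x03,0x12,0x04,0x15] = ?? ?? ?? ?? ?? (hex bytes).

  after D0: wrote 8B at 0x17 = 979c5b8a012669be
  after D1: wrote 7B at 0x01 = d108bf979c5b8a
  after D2: wrote 6B at 0x01 = 62ff93d108bf
  after D3: wrote 6B at 0x19 = d108bf8a2162
  after D4: wrote 8B at 0x16 = 08bf979c5b8a0126
  after D5: wrote 7B at 0x14 = 08bf979c5b8a01
  after D6: wrote 3B at 0x12 = 5b8a01
query mem[0x13]=0x8a, mem[0x03]=0x93, mem[0x12]=0x5b, mem[0x04]=0xd1, mem[0x15]=0xbf

MEM[0x13,0x03,0x12,0x04,0x15] = 8a 93 5b d1 bf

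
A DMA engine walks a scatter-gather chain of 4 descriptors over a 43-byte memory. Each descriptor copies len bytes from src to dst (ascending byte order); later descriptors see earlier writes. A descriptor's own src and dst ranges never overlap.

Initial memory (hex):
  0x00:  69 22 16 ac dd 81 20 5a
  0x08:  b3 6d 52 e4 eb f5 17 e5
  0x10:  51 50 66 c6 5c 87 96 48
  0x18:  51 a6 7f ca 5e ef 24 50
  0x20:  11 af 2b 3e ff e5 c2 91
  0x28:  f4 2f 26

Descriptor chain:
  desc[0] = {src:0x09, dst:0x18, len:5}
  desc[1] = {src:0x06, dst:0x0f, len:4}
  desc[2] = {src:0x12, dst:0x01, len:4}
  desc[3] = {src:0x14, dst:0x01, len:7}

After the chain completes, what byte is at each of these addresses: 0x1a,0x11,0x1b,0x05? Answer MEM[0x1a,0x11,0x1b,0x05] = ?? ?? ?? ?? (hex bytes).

MEM[0x1a,0x11,0x1b,0x05] = e4 b3 eb 6d

D0: mem[0x18..0x1c] <- [6d 52 e4 eb f5]
D1: mem[0x0f..0x12] <- [20 5a b3 6d]
D2: mem[0x01..0x04] <- [6d c6 5c 87]
D3: mem[0x01..0x07] <- [5c 87 96 48 6d 52 e4]
query mem[0x1a]=0xe4, mem[0x11]=0xb3, mem[0x1b]=0xeb, mem[0x05]=0x6d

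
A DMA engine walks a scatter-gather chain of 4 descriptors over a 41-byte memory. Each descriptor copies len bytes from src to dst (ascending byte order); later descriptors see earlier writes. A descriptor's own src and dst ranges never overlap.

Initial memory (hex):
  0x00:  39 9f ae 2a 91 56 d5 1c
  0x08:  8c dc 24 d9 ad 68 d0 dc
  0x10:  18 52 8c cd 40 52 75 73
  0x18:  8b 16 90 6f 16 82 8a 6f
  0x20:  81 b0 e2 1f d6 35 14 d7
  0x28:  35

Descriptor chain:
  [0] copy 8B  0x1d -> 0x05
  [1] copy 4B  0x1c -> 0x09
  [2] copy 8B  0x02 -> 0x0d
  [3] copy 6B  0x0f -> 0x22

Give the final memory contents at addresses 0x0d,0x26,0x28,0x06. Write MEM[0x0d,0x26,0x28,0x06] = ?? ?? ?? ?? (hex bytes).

[0] 0x1d->0x05 len=8 : 82 8a 6f 81 b0 e2 1f d6
[1] 0x1c->0x09 len=4 : 16 82 8a 6f
[2] 0x02->0x0d len=8 : ae 2a 91 82 8a 6f 81 16
[3] 0x0f->0x22 len=6 : 91 82 8a 6f 81 16
query mem[0x0d]=0xae, mem[0x26]=0x81, mem[0x28]=0x35, mem[0x06]=0x8a

MEM[0x0d,0x26,0x28,0x06] = ae 81 35 8a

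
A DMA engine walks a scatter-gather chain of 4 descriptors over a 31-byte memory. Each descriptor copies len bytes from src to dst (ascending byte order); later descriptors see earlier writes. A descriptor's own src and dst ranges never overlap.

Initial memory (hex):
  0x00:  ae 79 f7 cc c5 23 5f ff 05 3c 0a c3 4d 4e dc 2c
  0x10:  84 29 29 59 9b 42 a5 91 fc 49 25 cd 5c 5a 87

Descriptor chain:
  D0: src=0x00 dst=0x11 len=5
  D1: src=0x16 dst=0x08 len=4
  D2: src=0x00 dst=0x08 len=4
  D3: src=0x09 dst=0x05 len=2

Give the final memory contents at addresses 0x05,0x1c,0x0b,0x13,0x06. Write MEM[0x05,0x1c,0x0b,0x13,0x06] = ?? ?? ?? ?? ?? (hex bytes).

[0] 0x00->0x11 len=5 : ae 79 f7 cc c5
[1] 0x16->0x08 len=4 : a5 91 fc 49
[2] 0x00->0x08 len=4 : ae 79 f7 cc
[3] 0x09->0x05 len=2 : 79 f7
query mem[0x05]=0x79, mem[0x1c]=0x5c, mem[0x0b]=0xcc, mem[0x13]=0xf7, mem[0x06]=0xf7

MEM[0x05,0x1c,0x0b,0x13,0x06] = 79 5c cc f7 f7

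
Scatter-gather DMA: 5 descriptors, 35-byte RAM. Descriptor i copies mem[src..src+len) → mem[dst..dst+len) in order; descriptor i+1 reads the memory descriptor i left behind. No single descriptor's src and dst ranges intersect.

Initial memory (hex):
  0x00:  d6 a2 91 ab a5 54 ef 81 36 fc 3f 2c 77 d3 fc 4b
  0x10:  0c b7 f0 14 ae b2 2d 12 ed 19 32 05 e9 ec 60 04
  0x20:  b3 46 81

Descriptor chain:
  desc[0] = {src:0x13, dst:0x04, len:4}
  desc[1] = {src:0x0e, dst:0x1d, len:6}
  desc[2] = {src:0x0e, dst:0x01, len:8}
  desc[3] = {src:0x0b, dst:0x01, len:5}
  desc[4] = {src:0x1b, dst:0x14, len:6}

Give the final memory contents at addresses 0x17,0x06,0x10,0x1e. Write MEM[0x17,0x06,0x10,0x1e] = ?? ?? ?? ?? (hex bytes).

MEM[0x17,0x06,0x10,0x1e] = 4b 14 0c 4b

[0] 0x13->0x04 len=4 : 14 ae b2 2d
[1] 0x0e->0x1d len=6 : fc 4b 0c b7 f0 14
[2] 0x0e->0x01 len=8 : fc 4b 0c b7 f0 14 ae b2
[3] 0x0b->0x01 len=5 : 2c 77 d3 fc 4b
[4] 0x1b->0x14 len=6 : 05 e9 fc 4b 0c b7
query mem[0x17]=0x4b, mem[0x06]=0x14, mem[0x10]=0x0c, mem[0x1e]=0x4b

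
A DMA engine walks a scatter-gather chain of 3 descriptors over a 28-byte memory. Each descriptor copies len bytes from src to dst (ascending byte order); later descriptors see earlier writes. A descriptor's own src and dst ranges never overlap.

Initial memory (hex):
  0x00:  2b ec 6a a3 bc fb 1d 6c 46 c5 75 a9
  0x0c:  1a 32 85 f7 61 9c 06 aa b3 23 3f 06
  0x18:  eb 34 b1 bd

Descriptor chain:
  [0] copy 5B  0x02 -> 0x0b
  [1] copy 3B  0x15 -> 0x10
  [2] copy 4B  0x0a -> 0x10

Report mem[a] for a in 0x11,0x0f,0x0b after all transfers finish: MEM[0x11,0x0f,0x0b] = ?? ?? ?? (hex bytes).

MEM[0x11,0x0f,0x0b] = 6a 1d 6a

[0] 0x02->0x0b len=5 : 6a a3 bc fb 1d
[1] 0x15->0x10 len=3 : 23 3f 06
[2] 0x0a->0x10 len=4 : 75 6a a3 bc
query mem[0x11]=0x6a, mem[0x0f]=0x1d, mem[0x0b]=0x6a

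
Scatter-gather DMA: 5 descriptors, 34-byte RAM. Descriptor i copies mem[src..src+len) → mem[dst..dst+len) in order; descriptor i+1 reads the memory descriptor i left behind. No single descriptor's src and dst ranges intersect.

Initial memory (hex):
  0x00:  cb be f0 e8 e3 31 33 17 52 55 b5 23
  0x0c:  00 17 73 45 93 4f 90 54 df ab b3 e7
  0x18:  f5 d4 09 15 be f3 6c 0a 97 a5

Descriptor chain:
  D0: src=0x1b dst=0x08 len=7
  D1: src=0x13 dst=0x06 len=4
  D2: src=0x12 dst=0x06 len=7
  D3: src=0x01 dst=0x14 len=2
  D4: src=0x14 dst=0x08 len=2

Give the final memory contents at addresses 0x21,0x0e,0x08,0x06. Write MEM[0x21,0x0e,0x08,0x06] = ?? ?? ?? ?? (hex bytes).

MEM[0x21,0x0e,0x08,0x06] = a5 a5 be 90

  after D0: wrote 7B at 0x08 = 15bef36c0a97a5
  after D1: wrote 4B at 0x06 = 54dfabb3
  after D2: wrote 7B at 0x06 = 9054dfabb3e7f5
  after D3: wrote 2B at 0x14 = bef0
  after D4: wrote 2B at 0x08 = bef0
query mem[0x21]=0xa5, mem[0x0e]=0xa5, mem[0x08]=0xbe, mem[0x06]=0x90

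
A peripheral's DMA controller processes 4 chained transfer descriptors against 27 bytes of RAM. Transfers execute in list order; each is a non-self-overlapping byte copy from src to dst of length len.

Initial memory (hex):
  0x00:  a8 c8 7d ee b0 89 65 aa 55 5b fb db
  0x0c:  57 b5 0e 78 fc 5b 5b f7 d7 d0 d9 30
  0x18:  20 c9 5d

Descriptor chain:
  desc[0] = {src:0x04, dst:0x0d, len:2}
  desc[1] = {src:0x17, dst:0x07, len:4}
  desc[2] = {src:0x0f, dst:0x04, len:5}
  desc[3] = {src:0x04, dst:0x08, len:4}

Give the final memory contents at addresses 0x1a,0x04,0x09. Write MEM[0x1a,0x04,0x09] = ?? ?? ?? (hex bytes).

MEM[0x1a,0x04,0x09] = 5d 78 fc

  after D0: wrote 2B at 0x0d = b089
  after D1: wrote 4B at 0x07 = 3020c95d
  after D2: wrote 5B at 0x04 = 78fc5b5bf7
  after D3: wrote 4B at 0x08 = 78fc5b5b
query mem[0x1a]=0x5d, mem[0x04]=0x78, mem[0x09]=0xfc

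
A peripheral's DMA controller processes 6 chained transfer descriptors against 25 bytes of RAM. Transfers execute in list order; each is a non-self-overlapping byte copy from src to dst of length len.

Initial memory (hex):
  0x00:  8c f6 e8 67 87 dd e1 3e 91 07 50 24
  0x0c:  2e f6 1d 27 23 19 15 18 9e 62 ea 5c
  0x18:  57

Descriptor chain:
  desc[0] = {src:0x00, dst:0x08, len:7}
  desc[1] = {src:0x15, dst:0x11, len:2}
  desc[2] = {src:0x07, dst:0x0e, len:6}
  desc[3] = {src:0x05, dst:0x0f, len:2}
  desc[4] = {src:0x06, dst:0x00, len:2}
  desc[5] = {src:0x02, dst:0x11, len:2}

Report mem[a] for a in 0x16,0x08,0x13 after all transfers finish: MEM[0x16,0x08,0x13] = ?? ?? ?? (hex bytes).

MEM[0x16,0x08,0x13] = ea 8c 87

  after D0: wrote 7B at 0x08 = 8cf6e86787dde1
  after D1: wrote 2B at 0x11 = 62ea
  after D2: wrote 6B at 0x0e = 3e8cf6e86787
  after D3: wrote 2B at 0x0f = dde1
  after D4: wrote 2B at 0x00 = e13e
  after D5: wrote 2B at 0x11 = e867
query mem[0x16]=0xea, mem[0x08]=0x8c, mem[0x13]=0x87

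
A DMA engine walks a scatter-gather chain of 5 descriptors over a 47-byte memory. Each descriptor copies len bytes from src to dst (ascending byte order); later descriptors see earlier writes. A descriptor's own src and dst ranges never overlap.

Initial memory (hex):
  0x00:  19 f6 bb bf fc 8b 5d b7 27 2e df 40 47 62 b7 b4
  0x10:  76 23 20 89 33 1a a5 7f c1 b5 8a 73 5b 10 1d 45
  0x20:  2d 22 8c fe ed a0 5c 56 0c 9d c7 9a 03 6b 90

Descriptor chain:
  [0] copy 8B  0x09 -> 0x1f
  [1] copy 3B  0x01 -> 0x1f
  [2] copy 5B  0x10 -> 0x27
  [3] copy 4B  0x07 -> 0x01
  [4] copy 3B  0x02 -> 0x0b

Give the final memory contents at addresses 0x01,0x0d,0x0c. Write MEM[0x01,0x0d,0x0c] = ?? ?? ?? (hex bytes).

MEM[0x01,0x0d,0x0c] = b7 df 2e

D0: mem[0x1f..0x26] <- [2e df 40 47 62 b7 b4 76]
D1: mem[0x1f..0x21] <- [f6 bb bf]
D2: mem[0x27..0x2b] <- [76 23 20 89 33]
D3: mem[0x01..0x04] <- [b7 27 2e df]
D4: mem[0x0b..0x0d] <- [27 2e df]
query mem[0x01]=0xb7, mem[0x0d]=0xdf, mem[0x0c]=0x2e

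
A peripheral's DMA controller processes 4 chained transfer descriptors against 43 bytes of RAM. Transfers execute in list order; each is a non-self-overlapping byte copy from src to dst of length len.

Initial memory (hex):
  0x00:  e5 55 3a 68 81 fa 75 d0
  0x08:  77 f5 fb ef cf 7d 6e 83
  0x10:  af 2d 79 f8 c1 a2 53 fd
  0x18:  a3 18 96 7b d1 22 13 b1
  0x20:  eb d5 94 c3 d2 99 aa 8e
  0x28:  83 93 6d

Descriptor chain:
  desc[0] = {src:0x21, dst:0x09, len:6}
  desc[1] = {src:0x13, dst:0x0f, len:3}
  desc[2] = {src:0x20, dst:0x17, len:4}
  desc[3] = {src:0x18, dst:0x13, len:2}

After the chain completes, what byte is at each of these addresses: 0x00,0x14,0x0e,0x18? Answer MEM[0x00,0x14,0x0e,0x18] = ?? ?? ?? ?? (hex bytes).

MEM[0x00,0x14,0x0e,0x18] = e5 94 aa d5

D0: mem[0x09..0x0e] <- [d5 94 c3 d2 99 aa]
D1: mem[0x0f..0x11] <- [f8 c1 a2]
D2: mem[0x17..0x1a] <- [eb d5 94 c3]
D3: mem[0x13..0x14] <- [d5 94]
query mem[0x00]=0xe5, mem[0x14]=0x94, mem[0x0e]=0xaa, mem[0x18]=0xd5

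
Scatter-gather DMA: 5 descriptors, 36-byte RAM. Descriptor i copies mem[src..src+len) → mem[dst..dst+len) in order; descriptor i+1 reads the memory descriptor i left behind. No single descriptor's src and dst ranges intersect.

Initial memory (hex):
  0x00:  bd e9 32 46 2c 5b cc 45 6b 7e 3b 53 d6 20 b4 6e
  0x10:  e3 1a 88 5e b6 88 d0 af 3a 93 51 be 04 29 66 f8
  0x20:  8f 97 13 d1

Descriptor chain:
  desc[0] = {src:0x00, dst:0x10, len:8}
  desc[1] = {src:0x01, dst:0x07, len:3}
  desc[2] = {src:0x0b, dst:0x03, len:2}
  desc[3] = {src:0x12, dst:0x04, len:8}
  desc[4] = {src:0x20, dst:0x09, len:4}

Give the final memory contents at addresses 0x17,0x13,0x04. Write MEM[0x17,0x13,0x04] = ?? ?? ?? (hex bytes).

MEM[0x17,0x13,0x04] = 45 46 32

  after D0: wrote 8B at 0x10 = bde932462c5bcc45
  after D1: wrote 3B at 0x07 = e93246
  after D2: wrote 2B at 0x03 = 53d6
  after D3: wrote 8B at 0x04 = 32462c5bcc453a93
  after D4: wrote 4B at 0x09 = 8f9713d1
query mem[0x17]=0x45, mem[0x13]=0x46, mem[0x04]=0x32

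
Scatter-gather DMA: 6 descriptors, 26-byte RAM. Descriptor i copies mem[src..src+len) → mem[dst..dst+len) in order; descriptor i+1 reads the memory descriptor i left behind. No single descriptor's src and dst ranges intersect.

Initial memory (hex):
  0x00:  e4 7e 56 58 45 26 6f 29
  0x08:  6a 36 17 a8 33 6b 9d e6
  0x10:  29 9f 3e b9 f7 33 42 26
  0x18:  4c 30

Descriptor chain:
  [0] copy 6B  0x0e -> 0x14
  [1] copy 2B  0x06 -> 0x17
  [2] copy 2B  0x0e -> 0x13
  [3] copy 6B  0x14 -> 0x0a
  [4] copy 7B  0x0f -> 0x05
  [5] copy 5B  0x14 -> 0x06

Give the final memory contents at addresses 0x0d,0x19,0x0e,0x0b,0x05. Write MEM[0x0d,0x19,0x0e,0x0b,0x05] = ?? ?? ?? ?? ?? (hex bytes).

MEM[0x0d,0x19,0x0e,0x0b,0x05] = 6f b9 29 e6 b9

#0 dst[0x14+6] := {0x9d,0xe6,0x29,0x9f,0x3e,0xb9}
#1 dst[0x17+2] := {0x6f,0x29}
#2 dst[0x13+2] := {0x9d,0xe6}
#3 dst[0x0a+6] := {0xe6,0xe6,0x29,0x6f,0x29,0xb9}
#4 dst[0x05+7] := {0xb9,0x29,0x9f,0x3e,0x9d,0xe6,0xe6}
#5 dst[0x06+5] := {0xe6,0xe6,0x29,0x6f,0x29}
query mem[0x0d]=0x6f, mem[0x19]=0xb9, mem[0x0e]=0x29, mem[0x0b]=0xe6, mem[0x05]=0xb9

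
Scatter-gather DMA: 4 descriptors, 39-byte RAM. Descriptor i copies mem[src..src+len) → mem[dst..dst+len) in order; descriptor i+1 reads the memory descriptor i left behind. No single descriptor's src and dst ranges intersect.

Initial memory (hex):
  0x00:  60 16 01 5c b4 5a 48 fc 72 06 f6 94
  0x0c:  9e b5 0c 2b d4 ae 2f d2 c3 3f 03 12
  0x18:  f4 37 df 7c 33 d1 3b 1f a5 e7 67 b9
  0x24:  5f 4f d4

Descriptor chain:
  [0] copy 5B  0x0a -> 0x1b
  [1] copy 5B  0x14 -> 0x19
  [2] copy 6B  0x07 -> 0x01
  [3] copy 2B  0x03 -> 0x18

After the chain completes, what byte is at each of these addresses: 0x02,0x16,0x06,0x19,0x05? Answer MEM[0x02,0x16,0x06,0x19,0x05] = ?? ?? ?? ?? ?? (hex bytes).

MEM[0x02,0x16,0x06,0x19,0x05] = 72 03 9e f6 94

  after D0: wrote 5B at 0x1b = f6949eb50c
  after D1: wrote 5B at 0x19 = c33f0312f4
  after D2: wrote 6B at 0x01 = fc7206f6949e
  after D3: wrote 2B at 0x18 = 06f6
query mem[0x02]=0x72, mem[0x16]=0x03, mem[0x06]=0x9e, mem[0x19]=0xf6, mem[0x05]=0x94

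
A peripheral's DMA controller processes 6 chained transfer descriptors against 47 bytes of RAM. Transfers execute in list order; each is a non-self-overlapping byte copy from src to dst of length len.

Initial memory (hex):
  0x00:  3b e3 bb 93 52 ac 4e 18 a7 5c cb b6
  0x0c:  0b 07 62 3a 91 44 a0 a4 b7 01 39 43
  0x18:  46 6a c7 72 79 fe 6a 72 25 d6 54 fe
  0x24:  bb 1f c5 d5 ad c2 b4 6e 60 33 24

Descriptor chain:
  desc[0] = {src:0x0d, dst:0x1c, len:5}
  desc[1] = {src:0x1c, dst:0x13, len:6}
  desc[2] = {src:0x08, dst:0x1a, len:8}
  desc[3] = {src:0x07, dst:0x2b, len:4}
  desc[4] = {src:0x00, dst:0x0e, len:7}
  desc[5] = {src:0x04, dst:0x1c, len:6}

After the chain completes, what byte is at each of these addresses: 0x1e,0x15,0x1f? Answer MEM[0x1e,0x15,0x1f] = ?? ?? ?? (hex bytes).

  after D0: wrote 5B at 0x1c = 07623a9144
  after D1: wrote 6B at 0x13 = 07623a9144d6
  after D2: wrote 8B at 0x1a = a75ccbb60b07623a
  after D3: wrote 4B at 0x2b = 18a75ccb
  after D4: wrote 7B at 0x0e = 3be3bb9352ac4e
  after D5: wrote 6B at 0x1c = 52ac4e18a75c
query mem[0x1e]=0x4e, mem[0x15]=0x3a, mem[0x1f]=0x18

MEM[0x1e,0x15,0x1f] = 4e 3a 18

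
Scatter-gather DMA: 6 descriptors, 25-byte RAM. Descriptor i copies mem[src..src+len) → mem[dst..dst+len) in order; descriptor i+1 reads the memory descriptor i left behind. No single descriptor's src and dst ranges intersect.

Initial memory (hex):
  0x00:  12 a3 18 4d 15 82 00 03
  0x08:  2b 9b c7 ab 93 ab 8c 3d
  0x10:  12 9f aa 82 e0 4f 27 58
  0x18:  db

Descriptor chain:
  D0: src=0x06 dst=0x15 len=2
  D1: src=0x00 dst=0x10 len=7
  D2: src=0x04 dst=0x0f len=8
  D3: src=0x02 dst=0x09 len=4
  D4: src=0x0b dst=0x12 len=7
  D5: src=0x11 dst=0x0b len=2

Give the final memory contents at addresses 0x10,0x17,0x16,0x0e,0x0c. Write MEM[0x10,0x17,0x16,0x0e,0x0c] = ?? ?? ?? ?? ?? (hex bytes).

#0 dst[0x15+2] := {0x00,0x03}
#1 dst[0x10+7] := {0x12,0xa3,0x18,0x4d,0x15,0x82,0x00}
#2 dst[0x0f+8] := {0x15,0x82,0x00,0x03,0x2b,0x9b,0xc7,0xab}
#3 dst[0x09+4] := {0x18,0x4d,0x15,0x82}
#4 dst[0x12+7] := {0x15,0x82,0xab,0x8c,0x15,0x82,0x00}
#5 dst[0x0b+2] := {0x00,0x15}
query mem[0x10]=0x82, mem[0x17]=0x82, mem[0x16]=0x15, mem[0x0e]=0x8c, mem[0x0c]=0x15

MEM[0x10,0x17,0x16,0x0e,0x0c] = 82 82 15 8c 15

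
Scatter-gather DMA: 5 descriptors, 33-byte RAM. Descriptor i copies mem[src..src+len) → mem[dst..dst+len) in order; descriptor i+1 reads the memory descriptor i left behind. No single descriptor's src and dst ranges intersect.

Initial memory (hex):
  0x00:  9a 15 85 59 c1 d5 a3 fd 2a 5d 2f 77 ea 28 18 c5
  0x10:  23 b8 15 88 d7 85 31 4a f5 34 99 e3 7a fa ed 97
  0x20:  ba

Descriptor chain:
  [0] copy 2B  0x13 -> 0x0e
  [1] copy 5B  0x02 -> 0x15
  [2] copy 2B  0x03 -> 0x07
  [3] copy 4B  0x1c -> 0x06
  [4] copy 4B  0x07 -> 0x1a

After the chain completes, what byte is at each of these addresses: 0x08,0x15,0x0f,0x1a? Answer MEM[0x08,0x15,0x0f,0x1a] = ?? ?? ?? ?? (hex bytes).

MEM[0x08,0x15,0x0f,0x1a] = ed 85 d7 fa

D0: mem[0x0e..0x0f] <- [88 d7]
D1: mem[0x15..0x19] <- [85 59 c1 d5 a3]
D2: mem[0x07..0x08] <- [59 c1]
D3: mem[0x06..0x09] <- [7a fa ed 97]
D4: mem[0x1a..0x1d] <- [fa ed 97 2f]
query mem[0x08]=0xed, mem[0x15]=0x85, mem[0x0f]=0xd7, mem[0x1a]=0xfa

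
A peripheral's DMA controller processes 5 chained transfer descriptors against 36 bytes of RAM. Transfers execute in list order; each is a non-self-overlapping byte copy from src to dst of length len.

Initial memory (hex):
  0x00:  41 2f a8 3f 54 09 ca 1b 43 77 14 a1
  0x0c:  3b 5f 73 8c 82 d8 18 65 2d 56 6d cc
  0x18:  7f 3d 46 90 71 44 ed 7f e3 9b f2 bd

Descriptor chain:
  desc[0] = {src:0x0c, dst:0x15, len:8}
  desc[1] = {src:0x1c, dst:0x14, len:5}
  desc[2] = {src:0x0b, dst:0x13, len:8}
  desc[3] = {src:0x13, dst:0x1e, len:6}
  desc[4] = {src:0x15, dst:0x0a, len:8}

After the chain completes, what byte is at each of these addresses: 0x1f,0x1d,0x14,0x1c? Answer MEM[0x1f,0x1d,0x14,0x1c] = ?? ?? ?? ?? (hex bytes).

[0] 0x0c->0x15 len=8 : 3b 5f 73 8c 82 d8 18 65
[1] 0x1c->0x14 len=5 : 65 44 ed 7f e3
[2] 0x0b->0x13 len=8 : a1 3b 5f 73 8c 82 d8 18
[3] 0x13->0x1e len=6 : a1 3b 5f 73 8c 82
[4] 0x15->0x0a len=8 : 5f 73 8c 82 d8 18 18 65
query mem[0x1f]=0x3b, mem[0x1d]=0x44, mem[0x14]=0x3b, mem[0x1c]=0x65

MEM[0x1f,0x1d,0x14,0x1c] = 3b 44 3b 65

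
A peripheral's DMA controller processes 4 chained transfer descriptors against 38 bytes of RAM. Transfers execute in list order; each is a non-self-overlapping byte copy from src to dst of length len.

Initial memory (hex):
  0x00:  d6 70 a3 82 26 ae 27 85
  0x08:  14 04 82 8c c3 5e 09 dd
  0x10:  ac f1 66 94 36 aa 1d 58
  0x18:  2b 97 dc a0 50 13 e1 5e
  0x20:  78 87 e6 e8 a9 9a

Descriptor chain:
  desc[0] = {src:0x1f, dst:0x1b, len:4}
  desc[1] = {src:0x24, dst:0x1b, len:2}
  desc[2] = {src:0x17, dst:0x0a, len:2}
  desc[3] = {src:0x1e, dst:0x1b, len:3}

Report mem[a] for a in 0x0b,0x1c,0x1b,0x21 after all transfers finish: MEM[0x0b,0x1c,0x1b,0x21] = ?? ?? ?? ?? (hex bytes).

MEM[0x0b,0x1c,0x1b,0x21] = 2b 5e e6 87

[0] 0x1f->0x1b len=4 : 5e 78 87 e6
[1] 0x24->0x1b len=2 : a9 9a
[2] 0x17->0x0a len=2 : 58 2b
[3] 0x1e->0x1b len=3 : e6 5e 78
query mem[0x0b]=0x2b, mem[0x1c]=0x5e, mem[0x1b]=0xe6, mem[0x21]=0x87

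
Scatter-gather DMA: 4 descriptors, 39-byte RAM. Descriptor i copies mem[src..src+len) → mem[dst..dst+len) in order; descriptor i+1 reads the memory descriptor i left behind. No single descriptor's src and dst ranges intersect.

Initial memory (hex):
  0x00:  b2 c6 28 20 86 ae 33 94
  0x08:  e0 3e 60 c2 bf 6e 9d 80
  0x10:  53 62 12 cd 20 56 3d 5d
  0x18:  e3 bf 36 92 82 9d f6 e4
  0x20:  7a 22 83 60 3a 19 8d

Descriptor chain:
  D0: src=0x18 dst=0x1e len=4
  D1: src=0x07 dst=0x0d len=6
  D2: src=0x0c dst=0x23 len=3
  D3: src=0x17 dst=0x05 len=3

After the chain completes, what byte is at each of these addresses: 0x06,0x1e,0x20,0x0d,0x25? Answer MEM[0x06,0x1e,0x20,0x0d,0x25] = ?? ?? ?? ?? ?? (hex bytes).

  after D0: wrote 4B at 0x1e = e3bf3692
  after D1: wrote 6B at 0x0d = 94e03e60c2bf
  after D2: wrote 3B at 0x23 = bf94e0
  after D3: wrote 3B at 0x05 = 5de3bf
query mem[0x06]=0xe3, mem[0x1e]=0xe3, mem[0x20]=0x36, mem[0x0d]=0x94, mem[0x25]=0xe0

MEM[0x06,0x1e,0x20,0x0d,0x25] = e3 e3 36 94 e0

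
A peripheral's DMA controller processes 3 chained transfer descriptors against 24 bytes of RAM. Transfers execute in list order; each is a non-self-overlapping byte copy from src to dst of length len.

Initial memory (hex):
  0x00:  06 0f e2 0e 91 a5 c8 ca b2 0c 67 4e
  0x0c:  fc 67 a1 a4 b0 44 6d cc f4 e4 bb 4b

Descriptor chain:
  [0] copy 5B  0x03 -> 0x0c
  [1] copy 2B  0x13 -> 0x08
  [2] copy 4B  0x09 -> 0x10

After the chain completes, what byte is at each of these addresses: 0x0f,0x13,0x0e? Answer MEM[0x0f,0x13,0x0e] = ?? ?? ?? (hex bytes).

#0 dst[0x0c+5] := {0x0e,0x91,0xa5,0xc8,0xca}
#1 dst[0x08+2] := {0xcc,0xf4}
#2 dst[0x10+4] := {0xf4,0x67,0x4e,0x0e}
query mem[0x0f]=0xc8, mem[0x13]=0x0e, mem[0x0e]=0xa5

MEM[0x0f,0x13,0x0e] = c8 0e a5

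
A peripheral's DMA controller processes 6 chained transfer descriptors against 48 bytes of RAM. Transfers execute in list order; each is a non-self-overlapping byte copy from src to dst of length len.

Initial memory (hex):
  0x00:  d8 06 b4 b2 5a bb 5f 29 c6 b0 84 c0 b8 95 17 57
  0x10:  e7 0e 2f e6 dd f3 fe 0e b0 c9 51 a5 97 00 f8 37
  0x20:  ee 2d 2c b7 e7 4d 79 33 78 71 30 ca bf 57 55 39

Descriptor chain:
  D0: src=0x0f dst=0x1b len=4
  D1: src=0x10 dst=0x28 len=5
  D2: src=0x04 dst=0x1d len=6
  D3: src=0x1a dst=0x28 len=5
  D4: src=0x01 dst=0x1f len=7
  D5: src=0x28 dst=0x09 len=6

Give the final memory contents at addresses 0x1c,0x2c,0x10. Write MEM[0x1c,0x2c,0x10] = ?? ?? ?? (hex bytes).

MEM[0x1c,0x2c,0x10] = e7 bb e7

[0] 0x0f->0x1b len=4 : 57 e7 0e 2f
[1] 0x10->0x28 len=5 : e7 0e 2f e6 dd
[2] 0x04->0x1d len=6 : 5a bb 5f 29 c6 b0
[3] 0x1a->0x28 len=5 : 51 57 e7 5a bb
[4] 0x01->0x1f len=7 : 06 b4 b2 5a bb 5f 29
[5] 0x28->0x09 len=6 : 51 57 e7 5a bb 57
query mem[0x1c]=0xe7, mem[0x2c]=0xbb, mem[0x10]=0xe7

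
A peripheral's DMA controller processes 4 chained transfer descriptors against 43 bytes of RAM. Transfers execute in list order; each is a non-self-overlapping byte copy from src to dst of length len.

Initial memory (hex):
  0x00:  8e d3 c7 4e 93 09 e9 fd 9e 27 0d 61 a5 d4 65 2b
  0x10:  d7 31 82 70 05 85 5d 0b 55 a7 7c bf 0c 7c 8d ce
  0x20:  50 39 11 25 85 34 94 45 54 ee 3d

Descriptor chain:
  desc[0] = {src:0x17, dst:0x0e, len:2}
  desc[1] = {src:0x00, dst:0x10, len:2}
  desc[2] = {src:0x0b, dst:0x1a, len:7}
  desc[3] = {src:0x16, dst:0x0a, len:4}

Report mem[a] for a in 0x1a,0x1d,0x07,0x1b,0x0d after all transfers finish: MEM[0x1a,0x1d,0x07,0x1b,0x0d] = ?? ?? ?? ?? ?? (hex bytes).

MEM[0x1a,0x1d,0x07,0x1b,0x0d] = 61 0b fd a5 a7

D0: mem[0x0e..0x0f] <- [0b 55]
D1: mem[0x10..0x11] <- [8e d3]
D2: mem[0x1a..0x20] <- [61 a5 d4 0b 55 8e d3]
D3: mem[0x0a..0x0d] <- [5d 0b 55 a7]
query mem[0x1a]=0x61, mem[0x1d]=0x0b, mem[0x07]=0xfd, mem[0x1b]=0xa5, mem[0x0d]=0xa7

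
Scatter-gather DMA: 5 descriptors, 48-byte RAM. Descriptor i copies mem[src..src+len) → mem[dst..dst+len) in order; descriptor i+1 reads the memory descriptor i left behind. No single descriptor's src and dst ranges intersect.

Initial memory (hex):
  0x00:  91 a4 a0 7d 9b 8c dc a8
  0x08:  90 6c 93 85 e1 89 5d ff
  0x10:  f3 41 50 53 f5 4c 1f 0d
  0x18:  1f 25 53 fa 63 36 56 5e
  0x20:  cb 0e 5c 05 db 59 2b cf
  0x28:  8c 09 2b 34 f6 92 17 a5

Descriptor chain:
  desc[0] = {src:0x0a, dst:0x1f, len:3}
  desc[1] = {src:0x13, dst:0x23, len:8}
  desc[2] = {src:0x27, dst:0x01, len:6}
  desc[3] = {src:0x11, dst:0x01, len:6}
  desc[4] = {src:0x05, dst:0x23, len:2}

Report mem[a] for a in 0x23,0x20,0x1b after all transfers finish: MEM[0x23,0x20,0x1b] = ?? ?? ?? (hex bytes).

  after D0: wrote 3B at 0x1f = 9385e1
  after D1: wrote 8B at 0x23 = 53f54c1f0d1f2553
  after D2: wrote 6B at 0x01 = 0d1f255334f6
  after D3: wrote 6B at 0x01 = 415053f54c1f
  after D4: wrote 2B at 0x23 = 4c1f
query mem[0x23]=0x4c, mem[0x20]=0x85, mem[0x1b]=0xfa

MEM[0x23,0x20,0x1b] = 4c 85 fa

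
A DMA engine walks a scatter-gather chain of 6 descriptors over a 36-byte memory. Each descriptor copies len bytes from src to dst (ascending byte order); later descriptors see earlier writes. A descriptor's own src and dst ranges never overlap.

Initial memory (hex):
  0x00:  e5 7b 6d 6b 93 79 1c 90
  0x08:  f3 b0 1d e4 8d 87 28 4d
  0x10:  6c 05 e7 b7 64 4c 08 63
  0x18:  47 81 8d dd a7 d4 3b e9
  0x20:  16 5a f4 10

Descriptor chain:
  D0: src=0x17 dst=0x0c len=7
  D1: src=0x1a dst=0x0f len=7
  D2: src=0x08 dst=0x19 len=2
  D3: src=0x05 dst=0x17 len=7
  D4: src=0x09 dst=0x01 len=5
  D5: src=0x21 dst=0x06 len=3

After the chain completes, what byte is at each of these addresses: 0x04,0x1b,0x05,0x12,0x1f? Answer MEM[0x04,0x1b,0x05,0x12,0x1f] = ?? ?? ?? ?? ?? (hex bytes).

#0 dst[0x0c+7] := {0x63,0x47,0x81,0x8d,0xdd,0xa7,0xd4}
#1 dst[0x0f+7] := {0x8d,0xdd,0xa7,0xd4,0x3b,0xe9,0x16}
#2 dst[0x19+2] := {0xf3,0xb0}
#3 dst[0x17+7] := {0x79,0x1c,0x90,0xf3,0xb0,0x1d,0xe4}
#4 dst[0x01+5] := {0xb0,0x1d,0xe4,0x63,0x47}
#5 dst[0x06+3] := {0x5a,0xf4,0x10}
query mem[0x04]=0x63, mem[0x1b]=0xb0, mem[0x05]=0x47, mem[0x12]=0xd4, mem[0x1f]=0xe9

MEM[0x04,0x1b,0x05,0x12,0x1f] = 63 b0 47 d4 e9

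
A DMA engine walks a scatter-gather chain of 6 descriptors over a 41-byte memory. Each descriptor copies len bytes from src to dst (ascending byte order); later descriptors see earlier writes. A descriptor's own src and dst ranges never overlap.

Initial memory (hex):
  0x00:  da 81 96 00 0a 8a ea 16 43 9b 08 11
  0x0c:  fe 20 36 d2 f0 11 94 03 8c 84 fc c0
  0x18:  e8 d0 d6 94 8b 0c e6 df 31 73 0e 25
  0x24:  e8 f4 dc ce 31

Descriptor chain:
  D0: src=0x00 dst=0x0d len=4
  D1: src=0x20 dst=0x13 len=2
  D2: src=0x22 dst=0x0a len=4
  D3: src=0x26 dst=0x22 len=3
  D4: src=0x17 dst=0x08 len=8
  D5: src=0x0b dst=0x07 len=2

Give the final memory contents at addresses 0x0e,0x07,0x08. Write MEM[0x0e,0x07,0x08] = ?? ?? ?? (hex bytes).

MEM[0x0e,0x07,0x08] = 0c d6 94

[0] 0x00->0x0d len=4 : da 81 96 00
[1] 0x20->0x13 len=2 : 31 73
[2] 0x22->0x0a len=4 : 0e 25 e8 f4
[3] 0x26->0x22 len=3 : dc ce 31
[4] 0x17->0x08 len=8 : c0 e8 d0 d6 94 8b 0c e6
[5] 0x0b->0x07 len=2 : d6 94
query mem[0x0e]=0x0c, mem[0x07]=0xd6, mem[0x08]=0x94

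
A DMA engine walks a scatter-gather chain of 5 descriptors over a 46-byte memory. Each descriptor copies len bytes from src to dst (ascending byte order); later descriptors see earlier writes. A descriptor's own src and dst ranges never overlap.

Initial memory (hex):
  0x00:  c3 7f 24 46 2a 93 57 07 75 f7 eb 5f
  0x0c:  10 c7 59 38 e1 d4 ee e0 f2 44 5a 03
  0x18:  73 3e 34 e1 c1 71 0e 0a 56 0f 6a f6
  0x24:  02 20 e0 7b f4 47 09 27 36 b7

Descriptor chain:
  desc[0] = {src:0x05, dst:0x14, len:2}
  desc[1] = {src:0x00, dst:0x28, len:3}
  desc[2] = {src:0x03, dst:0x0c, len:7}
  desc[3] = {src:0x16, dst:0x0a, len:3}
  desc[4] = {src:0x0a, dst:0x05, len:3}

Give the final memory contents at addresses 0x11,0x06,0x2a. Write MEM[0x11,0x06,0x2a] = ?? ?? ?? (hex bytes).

[0] 0x05->0x14 len=2 : 93 57
[1] 0x00->0x28 len=3 : c3 7f 24
[2] 0x03->0x0c len=7 : 46 2a 93 57 07 75 f7
[3] 0x16->0x0a len=3 : 5a 03 73
[4] 0x0a->0x05 len=3 : 5a 03 73
query mem[0x11]=0x75, mem[0x06]=0x03, mem[0x2a]=0x24

MEM[0x11,0x06,0x2a] = 75 03 24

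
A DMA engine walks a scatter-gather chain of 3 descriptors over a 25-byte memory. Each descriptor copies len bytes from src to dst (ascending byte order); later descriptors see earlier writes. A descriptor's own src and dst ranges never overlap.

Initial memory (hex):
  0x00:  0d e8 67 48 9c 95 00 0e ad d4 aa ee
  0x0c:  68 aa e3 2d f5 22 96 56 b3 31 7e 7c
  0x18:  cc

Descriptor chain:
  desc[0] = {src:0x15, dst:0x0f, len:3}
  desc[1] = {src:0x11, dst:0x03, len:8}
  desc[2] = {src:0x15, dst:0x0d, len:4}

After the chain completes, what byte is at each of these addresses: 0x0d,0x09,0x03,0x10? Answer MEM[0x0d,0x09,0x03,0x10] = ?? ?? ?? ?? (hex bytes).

MEM[0x0d,0x09,0x03,0x10] = 31 7c 7c cc

  after D0: wrote 3B at 0x0f = 317e7c
  after D1: wrote 8B at 0x03 = 7c9656b3317e7ccc
  after D2: wrote 4B at 0x0d = 317e7ccc
query mem[0x0d]=0x31, mem[0x09]=0x7c, mem[0x03]=0x7c, mem[0x10]=0xcc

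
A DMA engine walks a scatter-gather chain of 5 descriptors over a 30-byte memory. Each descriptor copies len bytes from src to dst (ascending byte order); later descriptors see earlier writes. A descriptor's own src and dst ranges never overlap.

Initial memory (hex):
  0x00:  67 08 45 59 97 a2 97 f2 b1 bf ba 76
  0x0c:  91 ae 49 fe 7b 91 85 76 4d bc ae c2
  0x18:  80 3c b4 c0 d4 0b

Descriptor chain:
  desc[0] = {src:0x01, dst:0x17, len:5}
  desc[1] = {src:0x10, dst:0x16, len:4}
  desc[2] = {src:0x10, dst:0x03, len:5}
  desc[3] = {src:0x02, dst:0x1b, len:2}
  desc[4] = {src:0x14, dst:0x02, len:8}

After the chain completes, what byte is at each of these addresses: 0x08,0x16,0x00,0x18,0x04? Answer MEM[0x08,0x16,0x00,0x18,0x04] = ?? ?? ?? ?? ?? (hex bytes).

MEM[0x08,0x16,0x00,0x18,0x04] = 97 7b 67 85 7b

D0: mem[0x17..0x1b] <- [08 45 59 97 a2]
D1: mem[0x16..0x19] <- [7b 91 85 76]
D2: mem[0x03..0x07] <- [7b 91 85 76 4d]
D3: mem[0x1b..0x1c] <- [45 7b]
D4: mem[0x02..0x09] <- [4d bc 7b 91 85 76 97 45]
query mem[0x08]=0x97, mem[0x16]=0x7b, mem[0x00]=0x67, mem[0x18]=0x85, mem[0x04]=0x7b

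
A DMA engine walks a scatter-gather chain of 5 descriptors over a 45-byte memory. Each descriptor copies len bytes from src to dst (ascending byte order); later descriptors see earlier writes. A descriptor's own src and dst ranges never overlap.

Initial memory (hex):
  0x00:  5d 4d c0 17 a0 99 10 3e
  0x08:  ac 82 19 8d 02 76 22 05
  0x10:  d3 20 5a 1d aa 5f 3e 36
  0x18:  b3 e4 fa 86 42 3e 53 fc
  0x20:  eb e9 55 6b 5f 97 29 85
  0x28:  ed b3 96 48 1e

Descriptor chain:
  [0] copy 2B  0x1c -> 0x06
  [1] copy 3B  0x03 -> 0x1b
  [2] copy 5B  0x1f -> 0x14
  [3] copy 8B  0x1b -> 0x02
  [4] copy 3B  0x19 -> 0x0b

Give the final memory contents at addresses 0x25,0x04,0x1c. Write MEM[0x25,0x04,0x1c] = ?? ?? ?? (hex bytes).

MEM[0x25,0x04,0x1c] = 97 99 a0

#0 dst[0x06+2] := {0x42,0x3e}
#1 dst[0x1b+3] := {0x17,0xa0,0x99}
#2 dst[0x14+5] := {0xfc,0xeb,0xe9,0x55,0x6b}
#3 dst[0x02+8] := {0x17,0xa0,0x99,0x53,0xfc,0xeb,0xe9,0x55}
#4 dst[0x0b+3] := {0xe4,0xfa,0x17}
query mem[0x25]=0x97, mem[0x04]=0x99, mem[0x1c]=0xa0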